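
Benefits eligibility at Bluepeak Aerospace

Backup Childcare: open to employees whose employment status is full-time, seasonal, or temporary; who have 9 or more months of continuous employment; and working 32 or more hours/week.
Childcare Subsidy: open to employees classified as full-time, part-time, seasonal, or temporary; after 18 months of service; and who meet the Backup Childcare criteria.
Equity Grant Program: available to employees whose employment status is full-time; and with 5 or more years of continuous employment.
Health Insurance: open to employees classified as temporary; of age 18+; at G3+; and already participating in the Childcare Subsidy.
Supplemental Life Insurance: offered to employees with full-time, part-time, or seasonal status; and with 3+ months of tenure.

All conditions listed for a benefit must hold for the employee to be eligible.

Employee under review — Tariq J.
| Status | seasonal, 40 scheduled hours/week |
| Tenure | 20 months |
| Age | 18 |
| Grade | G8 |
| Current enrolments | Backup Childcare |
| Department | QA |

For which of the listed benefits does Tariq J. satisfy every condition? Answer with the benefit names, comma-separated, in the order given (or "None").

Backup Childcare — status seasonal ✓; service 20 months ≥ 9 months ✓; 40 hrs/wk ≥ 32 ✓ → eligible.
Childcare Subsidy — status seasonal ✓; service 20 months ≥ 18 months ✓; eligible for Backup Childcare ✓ → eligible.
Equity Grant Program — status seasonal ✗ (requires full-time) → not eligible.
Health Insurance — status seasonal ✗ (requires temporary) → not eligible.
Supplemental Life Insurance — status seasonal ✓; service 20 months ≥ 3 months ✓ → eligible.

Backup Childcare, Childcare Subsidy, Supplemental Life Insurance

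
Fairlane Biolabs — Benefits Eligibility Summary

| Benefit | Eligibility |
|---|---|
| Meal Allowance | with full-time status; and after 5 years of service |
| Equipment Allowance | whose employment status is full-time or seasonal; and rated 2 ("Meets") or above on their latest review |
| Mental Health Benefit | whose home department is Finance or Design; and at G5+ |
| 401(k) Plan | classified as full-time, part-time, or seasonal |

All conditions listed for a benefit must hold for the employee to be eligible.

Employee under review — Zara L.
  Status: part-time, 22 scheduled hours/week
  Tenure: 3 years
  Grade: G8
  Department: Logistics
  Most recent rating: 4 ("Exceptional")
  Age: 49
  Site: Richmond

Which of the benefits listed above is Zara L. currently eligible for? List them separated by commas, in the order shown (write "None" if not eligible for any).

Meal Allowance — status part-time ✗ (requires full-time) → not eligible.
Equipment Allowance — status part-time ✗ (requires full-time or seasonal) → not eligible.
Mental Health Benefit — dept Logistics ✗ → not eligible.
401(k) Plan — status part-time ✓ → eligible.

401(k) Plan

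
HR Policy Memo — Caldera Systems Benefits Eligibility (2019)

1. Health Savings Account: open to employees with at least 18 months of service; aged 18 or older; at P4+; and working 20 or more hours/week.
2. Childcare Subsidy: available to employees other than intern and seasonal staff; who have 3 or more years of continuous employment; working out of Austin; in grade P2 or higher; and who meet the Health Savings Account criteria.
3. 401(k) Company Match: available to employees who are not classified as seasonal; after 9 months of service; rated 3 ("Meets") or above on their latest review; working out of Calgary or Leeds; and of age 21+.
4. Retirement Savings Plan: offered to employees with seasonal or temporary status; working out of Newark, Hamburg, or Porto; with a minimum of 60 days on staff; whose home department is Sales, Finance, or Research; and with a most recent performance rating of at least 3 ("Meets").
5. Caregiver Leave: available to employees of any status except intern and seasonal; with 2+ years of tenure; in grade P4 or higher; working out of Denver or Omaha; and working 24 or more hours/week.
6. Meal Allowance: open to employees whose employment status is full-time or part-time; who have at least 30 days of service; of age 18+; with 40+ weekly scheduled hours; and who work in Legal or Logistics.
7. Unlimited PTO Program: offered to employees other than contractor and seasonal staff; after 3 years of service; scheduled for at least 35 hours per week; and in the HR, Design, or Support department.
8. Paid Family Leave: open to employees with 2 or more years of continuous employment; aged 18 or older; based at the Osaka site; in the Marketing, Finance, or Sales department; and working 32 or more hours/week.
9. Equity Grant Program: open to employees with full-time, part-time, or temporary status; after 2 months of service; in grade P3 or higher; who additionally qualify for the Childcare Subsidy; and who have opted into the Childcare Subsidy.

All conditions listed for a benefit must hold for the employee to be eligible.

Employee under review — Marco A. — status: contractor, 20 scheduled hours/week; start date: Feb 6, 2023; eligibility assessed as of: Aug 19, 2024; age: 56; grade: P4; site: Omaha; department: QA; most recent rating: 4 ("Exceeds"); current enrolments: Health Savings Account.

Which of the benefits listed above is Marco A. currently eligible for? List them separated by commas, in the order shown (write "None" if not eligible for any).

Service from Feb 6, 2023 to Aug 19, 2024: 560 days.
Health Savings Account — service 560 days ≥ 18 months (≈540 days) ✓; age 56 ≥ 18 ✓; grade P4 ≥ P4 ✓; 20 hrs/wk ≥ 20 ✓ → eligible.
Childcare Subsidy — status contractor ✓ (not excluded); service 560 days < 3 years (≈1095 days) ✗ → not eligible.
401(k) Company Match — status contractor ✓ (not excluded); service 560 days ≥ 9 months (≈270 days) ✓; rating 4 ≥ 3 ✓; site Omaha ✗ (not Calgary or Leeds) → not eligible.
Retirement Savings Plan — status contractor ✗ (requires seasonal or temporary) → not eligible.
Caregiver Leave — status contractor ✓ (not excluded); service 560 days < 2 years (≈730 days) ✗ → not eligible.
Meal Allowance — status contractor ✗ (requires full-time or part-time) → not eligible.
Unlimited PTO Program — status contractor ✗ (excluded) → not eligible.
Paid Family Leave — service 560 days < 2 years (≈730 days) ✗ → not eligible.
Equity Grant Program — status contractor ✗ (requires full-time, part-time, or temporary) → not eligible.

Health Savings Account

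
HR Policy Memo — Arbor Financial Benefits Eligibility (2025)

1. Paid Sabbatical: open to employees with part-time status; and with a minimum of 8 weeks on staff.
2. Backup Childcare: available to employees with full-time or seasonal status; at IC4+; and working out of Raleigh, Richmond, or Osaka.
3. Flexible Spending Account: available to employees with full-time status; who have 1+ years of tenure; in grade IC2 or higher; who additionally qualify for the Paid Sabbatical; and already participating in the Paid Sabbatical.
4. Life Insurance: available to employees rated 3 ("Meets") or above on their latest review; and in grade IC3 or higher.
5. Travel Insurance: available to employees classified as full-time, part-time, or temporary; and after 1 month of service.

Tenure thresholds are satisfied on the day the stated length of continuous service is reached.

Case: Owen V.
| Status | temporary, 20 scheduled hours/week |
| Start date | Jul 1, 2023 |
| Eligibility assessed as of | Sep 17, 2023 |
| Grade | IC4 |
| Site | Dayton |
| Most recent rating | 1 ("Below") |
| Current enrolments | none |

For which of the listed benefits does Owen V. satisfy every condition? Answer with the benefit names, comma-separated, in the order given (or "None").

Travel Insurance

Service from Jul 1, 2023 to Sep 17, 2023: 78 days.
Paid Sabbatical — status temporary ✗ (requires part-time) → not eligible.
Backup Childcare — status temporary ✗ (requires full-time or seasonal) → not eligible.
Flexible Spending Account — status temporary ✗ (requires full-time) → not eligible.
Life Insurance — rating 1 < 3 ✗ → not eligible.
Travel Insurance — status temporary ✓; service 78 days ≥ 1 month (≈30 days) ✓ → eligible.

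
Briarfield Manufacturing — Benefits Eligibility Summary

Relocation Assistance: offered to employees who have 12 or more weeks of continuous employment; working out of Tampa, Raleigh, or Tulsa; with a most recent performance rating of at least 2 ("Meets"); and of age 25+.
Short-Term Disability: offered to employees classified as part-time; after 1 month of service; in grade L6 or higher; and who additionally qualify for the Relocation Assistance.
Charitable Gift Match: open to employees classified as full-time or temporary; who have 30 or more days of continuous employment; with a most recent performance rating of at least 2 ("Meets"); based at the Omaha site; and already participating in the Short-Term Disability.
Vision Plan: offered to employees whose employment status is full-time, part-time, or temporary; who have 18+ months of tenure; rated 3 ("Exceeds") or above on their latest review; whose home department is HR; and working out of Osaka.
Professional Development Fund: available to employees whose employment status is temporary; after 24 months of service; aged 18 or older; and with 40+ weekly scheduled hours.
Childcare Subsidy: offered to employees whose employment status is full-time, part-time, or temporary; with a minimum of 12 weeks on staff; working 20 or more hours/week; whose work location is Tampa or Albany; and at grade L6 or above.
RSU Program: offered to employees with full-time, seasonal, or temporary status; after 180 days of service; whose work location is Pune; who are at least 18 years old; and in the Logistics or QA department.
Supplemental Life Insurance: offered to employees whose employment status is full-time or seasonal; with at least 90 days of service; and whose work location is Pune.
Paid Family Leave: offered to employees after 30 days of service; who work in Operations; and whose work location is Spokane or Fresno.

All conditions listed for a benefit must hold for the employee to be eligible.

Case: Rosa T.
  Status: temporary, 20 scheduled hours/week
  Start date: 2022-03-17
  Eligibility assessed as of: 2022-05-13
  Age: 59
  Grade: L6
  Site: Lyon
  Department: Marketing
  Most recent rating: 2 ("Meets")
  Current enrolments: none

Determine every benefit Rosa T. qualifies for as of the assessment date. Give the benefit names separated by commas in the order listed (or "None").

Service from 2022-03-17 to 2022-05-13: 57 days.
Relocation Assistance — service 57 days < 12 weeks (≈84 days) ✗ → not eligible.
Short-Term Disability — status temporary ✗ (requires part-time) → not eligible.
Charitable Gift Match — status temporary ✓; service 57 days ≥ 30 days ✓; rating 2 ≥ 2 ✓; site Lyon ✗ (not Omaha) → not eligible.
Vision Plan — status temporary ✓; service 57 days < 18 months (≈540 days) ✗ → not eligible.
Professional Development Fund — status temporary ✓; service 57 days < 24 months (≈720 days) ✗ → not eligible.
Childcare Subsidy — status temporary ✓; service 57 days < 12 weeks (≈84 days) ✗ → not eligible.
RSU Program — status temporary ✓; service 57 days < 180 days ✗ → not eligible.
Supplemental Life Insurance — status temporary ✗ (requires full-time or seasonal) → not eligible.
Paid Family Leave — service 57 days ≥ 30 days ✓; dept Marketing ✗ → not eligible.

None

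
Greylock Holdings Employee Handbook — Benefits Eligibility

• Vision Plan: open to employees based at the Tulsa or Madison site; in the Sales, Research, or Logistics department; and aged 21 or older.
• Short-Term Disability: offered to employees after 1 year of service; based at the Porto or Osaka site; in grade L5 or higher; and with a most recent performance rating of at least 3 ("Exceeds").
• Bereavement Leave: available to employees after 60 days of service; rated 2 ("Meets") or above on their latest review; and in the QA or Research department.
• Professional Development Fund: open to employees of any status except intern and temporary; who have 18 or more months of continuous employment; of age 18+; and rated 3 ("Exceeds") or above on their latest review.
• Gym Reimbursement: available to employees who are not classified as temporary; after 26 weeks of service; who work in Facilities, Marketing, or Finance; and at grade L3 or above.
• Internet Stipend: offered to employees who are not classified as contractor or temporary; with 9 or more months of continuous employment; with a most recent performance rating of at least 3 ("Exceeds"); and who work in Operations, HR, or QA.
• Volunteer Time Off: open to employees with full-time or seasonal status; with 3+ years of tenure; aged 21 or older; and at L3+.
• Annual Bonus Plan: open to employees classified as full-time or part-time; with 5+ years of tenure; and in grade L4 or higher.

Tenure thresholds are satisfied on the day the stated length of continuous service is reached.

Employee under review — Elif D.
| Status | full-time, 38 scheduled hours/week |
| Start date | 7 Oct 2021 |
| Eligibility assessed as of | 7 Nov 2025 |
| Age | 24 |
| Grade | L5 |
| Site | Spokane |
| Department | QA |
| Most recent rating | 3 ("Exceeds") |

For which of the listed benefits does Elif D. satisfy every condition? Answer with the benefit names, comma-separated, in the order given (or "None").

Bereavement Leave, Professional Development Fund, Internet Stipend, Volunteer Time Off

Service from 7 Oct 2021 to 7 Nov 2025: 1492 days.
Vision Plan — site Spokane ✗ (not Tulsa or Madison) → not eligible.
Short-Term Disability — service 1492 days ≥ 1 year (≈365 days) ✓; site Spokane ✗ (not Porto or Osaka) → not eligible.
Bereavement Leave — service 1492 days ≥ 60 days ✓; rating 3 ≥ 2 ✓; dept QA ✓ → eligible.
Professional Development Fund — status full-time ✓ (not excluded); service 1492 days ≥ 18 months (≈540 days) ✓; age 24 ≥ 18 ✓; rating 3 ≥ 3 ✓ → eligible.
Gym Reimbursement — status full-time ✓ (not excluded); service 1492 days ≥ 26 weeks (≈182 days) ✓; dept QA ✗ → not eligible.
Internet Stipend — status full-time ✓ (not excluded); service 1492 days ≥ 9 months (≈270 days) ✓; rating 3 ≥ 3 ✓; dept QA ✓ → eligible.
Volunteer Time Off — status full-time ✓; service 1492 days ≥ 3 years (≈1095 days) ✓; age 24 ≥ 21 ✓; grade L5 ≥ L3 ✓ → eligible.
Annual Bonus Plan — status full-time ✓; service 1492 days < 5 years (≈1825 days) ✗ → not eligible.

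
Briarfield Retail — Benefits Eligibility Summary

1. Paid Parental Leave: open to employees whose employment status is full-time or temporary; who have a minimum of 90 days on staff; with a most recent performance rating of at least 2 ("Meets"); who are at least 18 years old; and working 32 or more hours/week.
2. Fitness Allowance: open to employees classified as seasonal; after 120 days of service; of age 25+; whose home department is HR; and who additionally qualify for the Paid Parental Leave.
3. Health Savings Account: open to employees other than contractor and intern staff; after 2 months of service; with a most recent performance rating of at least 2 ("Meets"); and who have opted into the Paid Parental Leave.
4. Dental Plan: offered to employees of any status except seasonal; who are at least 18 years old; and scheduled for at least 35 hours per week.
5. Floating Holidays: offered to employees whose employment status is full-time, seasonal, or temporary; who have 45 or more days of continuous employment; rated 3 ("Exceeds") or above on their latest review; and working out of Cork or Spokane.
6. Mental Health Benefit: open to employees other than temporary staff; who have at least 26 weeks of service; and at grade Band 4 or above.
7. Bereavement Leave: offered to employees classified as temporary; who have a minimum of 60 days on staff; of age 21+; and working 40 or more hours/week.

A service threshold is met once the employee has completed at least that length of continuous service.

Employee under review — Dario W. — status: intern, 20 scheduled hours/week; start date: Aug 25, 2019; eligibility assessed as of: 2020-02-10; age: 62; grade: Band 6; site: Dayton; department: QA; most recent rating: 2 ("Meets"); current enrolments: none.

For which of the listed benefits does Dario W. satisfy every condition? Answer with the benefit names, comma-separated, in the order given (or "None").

None

Service from Aug 25, 2019 to 2020-02-10: 169 days.
Paid Parental Leave — status intern ✗ (requires full-time or temporary) → not eligible.
Fitness Allowance — status intern ✗ (requires seasonal) → not eligible.
Health Savings Account — status intern ✗ (excluded) → not eligible.
Dental Plan — status intern ✓ (not excluded); age 62 ≥ 18 ✓; 20 hrs/wk < 35 ✗ → not eligible.
Floating Holidays — status intern ✗ (requires full-time, seasonal, or temporary) → not eligible.
Mental Health Benefit — status intern ✓ (not excluded); service 169 days < 26 weeks (≈182 days) ✗ → not eligible.
Bereavement Leave — status intern ✗ (requires temporary) → not eligible.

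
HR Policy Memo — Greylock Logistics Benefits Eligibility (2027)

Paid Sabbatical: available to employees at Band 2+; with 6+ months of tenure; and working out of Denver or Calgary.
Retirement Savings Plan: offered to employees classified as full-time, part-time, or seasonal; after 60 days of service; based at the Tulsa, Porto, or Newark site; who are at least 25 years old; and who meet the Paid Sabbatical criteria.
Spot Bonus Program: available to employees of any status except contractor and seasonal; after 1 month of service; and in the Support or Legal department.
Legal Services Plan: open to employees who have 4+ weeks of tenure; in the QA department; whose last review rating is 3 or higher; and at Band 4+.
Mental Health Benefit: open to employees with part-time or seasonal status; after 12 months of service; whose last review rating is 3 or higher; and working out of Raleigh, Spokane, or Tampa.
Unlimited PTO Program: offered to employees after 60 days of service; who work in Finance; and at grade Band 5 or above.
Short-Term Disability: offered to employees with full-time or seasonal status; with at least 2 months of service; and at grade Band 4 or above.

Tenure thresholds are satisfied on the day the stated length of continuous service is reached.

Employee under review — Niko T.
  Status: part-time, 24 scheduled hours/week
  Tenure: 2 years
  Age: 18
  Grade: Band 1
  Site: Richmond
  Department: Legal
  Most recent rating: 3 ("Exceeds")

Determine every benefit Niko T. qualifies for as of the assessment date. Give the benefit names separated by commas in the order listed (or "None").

Spot Bonus Program

Paid Sabbatical — grade Band 1 < Band 2 ✗ → not eligible.
Retirement Savings Plan — status part-time ✓; service 2 years ≥ 60 days ✓; site Richmond ✗ (not Tulsa, Porto, or Newark) → not eligible.
Spot Bonus Program — status part-time ✓ (not excluded); service 2 years ≥ 1 month (≈30 days) ✓; dept Legal ✓ → eligible.
Legal Services Plan — service 2 years ≥ 4 weeks (≈28 days) ✓; dept Legal ✗ → not eligible.
Mental Health Benefit — status part-time ✓; service 2 years ≥ 12 months (≈360 days) ✓; rating 3 ≥ 3 ✓; site Richmond ✗ (not Raleigh, Spokane, or Tampa) → not eligible.
Unlimited PTO Program — service 2 years ≥ 60 days ✓; dept Legal ✗ → not eligible.
Short-Term Disability — status part-time ✗ (requires full-time or seasonal) → not eligible.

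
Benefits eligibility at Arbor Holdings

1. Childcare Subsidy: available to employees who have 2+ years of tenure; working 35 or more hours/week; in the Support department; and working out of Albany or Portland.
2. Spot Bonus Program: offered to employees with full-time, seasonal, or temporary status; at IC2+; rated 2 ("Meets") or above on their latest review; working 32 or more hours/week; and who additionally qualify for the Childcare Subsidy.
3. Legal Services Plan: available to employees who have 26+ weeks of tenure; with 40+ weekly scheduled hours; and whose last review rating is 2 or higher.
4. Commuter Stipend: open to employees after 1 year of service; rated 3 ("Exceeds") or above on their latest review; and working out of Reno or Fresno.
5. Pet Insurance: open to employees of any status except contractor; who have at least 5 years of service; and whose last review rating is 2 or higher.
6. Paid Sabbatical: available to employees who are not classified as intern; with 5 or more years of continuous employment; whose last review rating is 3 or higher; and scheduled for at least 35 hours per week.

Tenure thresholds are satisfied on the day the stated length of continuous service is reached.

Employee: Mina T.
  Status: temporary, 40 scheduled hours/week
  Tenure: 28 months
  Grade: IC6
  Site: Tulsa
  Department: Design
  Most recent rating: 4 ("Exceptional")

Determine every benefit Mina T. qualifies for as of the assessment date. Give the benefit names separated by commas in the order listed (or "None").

Legal Services Plan

Childcare Subsidy — service 28 months ≥ 2 years (≈730 days) ✓; 40 hrs/wk ≥ 35 ✓; dept Design ✗ → not eligible.
Spot Bonus Program — status temporary ✓; grade IC6 ≥ IC2 ✓; rating 4 ≥ 2 ✓; 40 hrs/wk ≥ 32 ✓; not eligible for Childcare Subsidy ✗ → not eligible.
Legal Services Plan — service 28 months ≥ 26 weeks (≈182 days) ✓; 40 hrs/wk ≥ 40 ✓; rating 4 ≥ 2 ✓ → eligible.
Commuter Stipend — service 28 months ≥ 1 year (≈365 days) ✓; rating 4 ≥ 3 ✓; site Tulsa ✗ (not Reno or Fresno) → not eligible.
Pet Insurance — status temporary ✓ (not excluded); service 28 months < 5 years (≈1825 days) ✗ → not eligible.
Paid Sabbatical — status temporary ✓ (not excluded); service 28 months < 5 years (≈1825 days) ✗ → not eligible.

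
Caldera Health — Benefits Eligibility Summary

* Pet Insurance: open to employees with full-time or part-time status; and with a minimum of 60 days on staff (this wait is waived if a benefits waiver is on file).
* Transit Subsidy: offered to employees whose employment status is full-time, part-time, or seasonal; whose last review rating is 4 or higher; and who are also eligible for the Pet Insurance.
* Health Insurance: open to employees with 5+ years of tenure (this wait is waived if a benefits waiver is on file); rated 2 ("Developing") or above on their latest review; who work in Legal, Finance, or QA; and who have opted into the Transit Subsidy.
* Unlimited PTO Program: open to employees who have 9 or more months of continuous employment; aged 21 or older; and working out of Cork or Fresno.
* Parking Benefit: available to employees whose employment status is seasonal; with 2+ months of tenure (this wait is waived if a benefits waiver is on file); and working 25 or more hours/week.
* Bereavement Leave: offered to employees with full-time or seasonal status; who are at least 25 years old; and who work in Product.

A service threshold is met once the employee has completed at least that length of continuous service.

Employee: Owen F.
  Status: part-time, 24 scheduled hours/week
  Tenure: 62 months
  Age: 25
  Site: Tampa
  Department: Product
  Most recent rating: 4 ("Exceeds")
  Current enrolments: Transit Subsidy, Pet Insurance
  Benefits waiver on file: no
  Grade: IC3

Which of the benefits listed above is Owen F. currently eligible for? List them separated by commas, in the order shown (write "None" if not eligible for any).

Pet Insurance — status part-time ✓; no waiver, service 62 months ≥ 60 days ✓ → eligible.
Transit Subsidy — status part-time ✓; rating 4 ≥ 4 ✓; eligible for Pet Insurance ✓ → eligible.
Health Insurance — no waiver, service 62 months ≥ 5 years (≈1825 days) ✓; rating 4 ≥ 2 ✓; dept Product ✗ → not eligible.
Unlimited PTO Program — service 62 months ≥ 9 months ✓; age 25 ≥ 21 ✓; site Tampa ✗ (not Cork or Fresno) → not eligible.
Parking Benefit — status part-time ✗ (requires seasonal) → not eligible.
Bereavement Leave — status part-time ✗ (requires full-time or seasonal) → not eligible.

Pet Insurance, Transit Subsidy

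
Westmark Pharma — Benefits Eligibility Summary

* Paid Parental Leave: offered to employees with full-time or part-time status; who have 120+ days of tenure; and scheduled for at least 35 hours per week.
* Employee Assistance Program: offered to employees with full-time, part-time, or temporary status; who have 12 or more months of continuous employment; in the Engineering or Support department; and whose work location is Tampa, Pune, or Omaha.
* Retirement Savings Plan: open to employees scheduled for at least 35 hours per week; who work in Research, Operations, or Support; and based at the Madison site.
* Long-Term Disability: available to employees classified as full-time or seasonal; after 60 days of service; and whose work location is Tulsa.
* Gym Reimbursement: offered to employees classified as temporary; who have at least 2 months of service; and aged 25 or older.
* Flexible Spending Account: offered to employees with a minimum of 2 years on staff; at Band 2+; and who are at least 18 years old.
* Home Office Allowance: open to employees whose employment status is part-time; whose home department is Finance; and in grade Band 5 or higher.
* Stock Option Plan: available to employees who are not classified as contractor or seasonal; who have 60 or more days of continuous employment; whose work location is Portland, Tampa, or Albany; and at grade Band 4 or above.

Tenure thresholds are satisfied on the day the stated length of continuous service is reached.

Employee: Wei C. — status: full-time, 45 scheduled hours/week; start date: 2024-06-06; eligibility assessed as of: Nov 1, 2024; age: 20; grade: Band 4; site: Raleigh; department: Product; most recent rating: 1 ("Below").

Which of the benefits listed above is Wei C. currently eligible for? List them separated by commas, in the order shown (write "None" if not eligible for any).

Service from 2024-06-06 to Nov 1, 2024: 148 days.
Paid Parental Leave — status full-time ✓; service 148 days ≥ 120 days ✓; 45 hrs/wk ≥ 35 ✓ → eligible.
Employee Assistance Program — status full-time ✓; service 148 days < 12 months (≈360 days) ✗ → not eligible.
Retirement Savings Plan — 45 hrs/wk ≥ 35 ✓; dept Product ✗ → not eligible.
Long-Term Disability — status full-time ✓; service 148 days ≥ 60 days ✓; site Raleigh ✗ (not Tulsa) → not eligible.
Gym Reimbursement — status full-time ✗ (requires temporary) → not eligible.
Flexible Spending Account — service 148 days < 2 years (≈730 days) ✗ → not eligible.
Home Office Allowance — status full-time ✗ (requires part-time) → not eligible.
Stock Option Plan — status full-time ✓ (not excluded); service 148 days ≥ 60 days ✓; site Raleigh ✗ (not Portland, Tampa, or Albany) → not eligible.

Paid Parental Leave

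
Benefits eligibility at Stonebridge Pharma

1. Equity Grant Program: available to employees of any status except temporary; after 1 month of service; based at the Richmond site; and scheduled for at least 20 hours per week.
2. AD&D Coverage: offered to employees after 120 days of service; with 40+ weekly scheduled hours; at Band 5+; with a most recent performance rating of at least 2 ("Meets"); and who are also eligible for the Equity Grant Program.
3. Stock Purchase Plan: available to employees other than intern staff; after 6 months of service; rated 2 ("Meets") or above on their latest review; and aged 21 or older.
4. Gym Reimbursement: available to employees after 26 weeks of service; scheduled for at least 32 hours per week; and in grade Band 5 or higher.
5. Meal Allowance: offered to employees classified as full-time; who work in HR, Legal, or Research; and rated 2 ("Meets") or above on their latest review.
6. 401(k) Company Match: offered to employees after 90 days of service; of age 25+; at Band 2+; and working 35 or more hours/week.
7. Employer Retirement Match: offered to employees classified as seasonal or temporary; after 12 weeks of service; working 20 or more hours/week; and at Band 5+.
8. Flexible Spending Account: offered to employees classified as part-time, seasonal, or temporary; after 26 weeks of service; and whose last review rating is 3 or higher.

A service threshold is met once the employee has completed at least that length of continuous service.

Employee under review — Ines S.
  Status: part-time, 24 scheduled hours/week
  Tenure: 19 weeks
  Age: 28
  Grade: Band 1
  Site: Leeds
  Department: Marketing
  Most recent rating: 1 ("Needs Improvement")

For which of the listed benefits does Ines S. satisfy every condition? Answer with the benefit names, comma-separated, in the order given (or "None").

Equity Grant Program — status part-time ✓ (not excluded); service 19 weeks ≥ 1 month (≈30 days) ✓; site Leeds ✗ (not Richmond) → not eligible.
AD&D Coverage — service 19 weeks ≥ 120 days ✓; 24 hrs/wk < 40 ✗ → not eligible.
Stock Purchase Plan — status part-time ✓ (not excluded); service 19 weeks < 6 months (≈180 days) ✗ → not eligible.
Gym Reimbursement — service 19 weeks < 26 weeks ✗ → not eligible.
Meal Allowance — status part-time ✗ (requires full-time) → not eligible.
401(k) Company Match — service 19 weeks ≥ 90 days ✓; age 28 ≥ 25 ✓; grade Band 1 < Band 2 ✗ → not eligible.
Employer Retirement Match — status part-time ✗ (requires seasonal or temporary) → not eligible.
Flexible Spending Account — status part-time ✓; service 19 weeks < 26 weeks ✗ → not eligible.

None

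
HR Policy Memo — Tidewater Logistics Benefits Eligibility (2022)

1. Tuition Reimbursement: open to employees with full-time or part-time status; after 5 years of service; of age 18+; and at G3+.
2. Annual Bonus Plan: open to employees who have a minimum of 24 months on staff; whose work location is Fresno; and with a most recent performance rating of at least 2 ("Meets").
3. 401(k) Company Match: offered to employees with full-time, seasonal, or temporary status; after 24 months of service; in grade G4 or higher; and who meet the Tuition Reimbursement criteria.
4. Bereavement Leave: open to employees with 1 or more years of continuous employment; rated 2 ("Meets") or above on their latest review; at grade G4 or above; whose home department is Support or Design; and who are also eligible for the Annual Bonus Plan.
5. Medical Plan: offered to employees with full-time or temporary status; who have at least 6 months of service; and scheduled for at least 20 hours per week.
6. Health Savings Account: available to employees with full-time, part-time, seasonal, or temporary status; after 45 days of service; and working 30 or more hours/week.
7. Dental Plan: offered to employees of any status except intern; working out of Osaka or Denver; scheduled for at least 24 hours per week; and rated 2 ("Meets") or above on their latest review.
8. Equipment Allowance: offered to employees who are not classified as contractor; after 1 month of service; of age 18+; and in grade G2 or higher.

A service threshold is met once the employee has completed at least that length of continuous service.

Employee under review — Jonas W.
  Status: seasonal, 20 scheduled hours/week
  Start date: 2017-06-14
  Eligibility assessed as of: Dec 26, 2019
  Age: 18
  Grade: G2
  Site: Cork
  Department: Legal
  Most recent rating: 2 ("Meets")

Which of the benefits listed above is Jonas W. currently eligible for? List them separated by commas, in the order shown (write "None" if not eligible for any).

Service from 2017-06-14 to Dec 26, 2019: 925 days.
Tuition Reimbursement — status seasonal ✗ (requires full-time or part-time) → not eligible.
Annual Bonus Plan — service 925 days ≥ 24 months (≈720 days) ✓; site Cork ✗ (not Fresno) → not eligible.
401(k) Company Match — status seasonal ✓; service 925 days ≥ 24 months (≈720 days) ✓; grade G2 < G4 ✗ → not eligible.
Bereavement Leave — service 925 days ≥ 1 year (≈365 days) ✓; rating 2 ≥ 2 ✓; grade G2 < G4 ✗ → not eligible.
Medical Plan — status seasonal ✗ (requires full-time or temporary) → not eligible.
Health Savings Account — status seasonal ✓; service 925 days ≥ 45 days ✓; 20 hrs/wk < 30 ✗ → not eligible.
Dental Plan — status seasonal ✓ (not excluded); site Cork ✗ (not Osaka or Denver) → not eligible.
Equipment Allowance — status seasonal ✓ (not excluded); service 925 days ≥ 1 month (≈30 days) ✓; age 18 ≥ 18 ✓; grade G2 ≥ G2 ✓ → eligible.

Equipment Allowance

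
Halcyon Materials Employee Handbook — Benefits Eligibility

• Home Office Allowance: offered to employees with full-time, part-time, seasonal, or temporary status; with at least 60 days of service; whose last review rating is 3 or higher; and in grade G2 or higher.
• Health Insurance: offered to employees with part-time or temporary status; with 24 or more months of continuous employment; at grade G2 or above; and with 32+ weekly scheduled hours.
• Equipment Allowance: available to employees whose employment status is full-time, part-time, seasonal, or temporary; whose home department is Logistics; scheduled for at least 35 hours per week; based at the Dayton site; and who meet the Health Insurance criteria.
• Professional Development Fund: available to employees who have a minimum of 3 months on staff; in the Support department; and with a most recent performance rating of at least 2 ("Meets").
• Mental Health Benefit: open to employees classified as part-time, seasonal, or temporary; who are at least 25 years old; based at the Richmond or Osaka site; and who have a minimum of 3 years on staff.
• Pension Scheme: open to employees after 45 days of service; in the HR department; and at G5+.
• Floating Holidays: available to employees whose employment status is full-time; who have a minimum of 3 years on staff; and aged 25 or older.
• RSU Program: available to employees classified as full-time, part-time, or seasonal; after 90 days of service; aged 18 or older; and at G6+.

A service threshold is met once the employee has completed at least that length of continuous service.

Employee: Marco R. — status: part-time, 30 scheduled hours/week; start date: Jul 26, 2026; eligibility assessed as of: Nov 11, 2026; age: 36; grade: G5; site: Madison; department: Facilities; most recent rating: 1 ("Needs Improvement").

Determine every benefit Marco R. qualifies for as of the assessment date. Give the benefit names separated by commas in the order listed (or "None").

None

Service from Jul 26, 2026 to Nov 11, 2026: 108 days.
Home Office Allowance — status part-time ✓; service 108 days ≥ 60 days ✓; rating 1 < 3 ✗ → not eligible.
Health Insurance — status part-time ✓; service 108 days < 24 months (≈720 days) ✗ → not eligible.
Equipment Allowance — status part-time ✓; dept Facilities ✗ → not eligible.
Professional Development Fund — service 108 days ≥ 3 months (≈90 days) ✓; dept Facilities ✗ → not eligible.
Mental Health Benefit — status part-time ✓; age 36 ≥ 25 ✓; site Madison ✗ (not Richmond or Osaka) → not eligible.
Pension Scheme — service 108 days ≥ 45 days ✓; dept Facilities ✗ → not eligible.
Floating Holidays — status part-time ✗ (requires full-time) → not eligible.
RSU Program — status part-time ✓; service 108 days ≥ 90 days ✓; age 36 ≥ 18 ✓; grade G5 < G6 ✗ → not eligible.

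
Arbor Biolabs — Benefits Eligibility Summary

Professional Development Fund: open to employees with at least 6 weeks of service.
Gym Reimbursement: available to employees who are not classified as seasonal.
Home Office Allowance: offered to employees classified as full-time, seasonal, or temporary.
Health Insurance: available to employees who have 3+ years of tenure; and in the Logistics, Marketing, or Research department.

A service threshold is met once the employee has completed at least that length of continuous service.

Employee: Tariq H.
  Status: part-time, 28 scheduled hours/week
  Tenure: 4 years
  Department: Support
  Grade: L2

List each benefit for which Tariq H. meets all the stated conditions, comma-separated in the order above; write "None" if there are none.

Professional Development Fund, Gym Reimbursement

Professional Development Fund — service 4 years ≥ 6 weeks (≈42 days) ✓ → eligible.
Gym Reimbursement — status part-time ✓ (not excluded) → eligible.
Home Office Allowance — status part-time ✗ (requires full-time, seasonal, or temporary) → not eligible.
Health Insurance — service 4 years ≥ 3 years ✓; dept Support ✗ → not eligible.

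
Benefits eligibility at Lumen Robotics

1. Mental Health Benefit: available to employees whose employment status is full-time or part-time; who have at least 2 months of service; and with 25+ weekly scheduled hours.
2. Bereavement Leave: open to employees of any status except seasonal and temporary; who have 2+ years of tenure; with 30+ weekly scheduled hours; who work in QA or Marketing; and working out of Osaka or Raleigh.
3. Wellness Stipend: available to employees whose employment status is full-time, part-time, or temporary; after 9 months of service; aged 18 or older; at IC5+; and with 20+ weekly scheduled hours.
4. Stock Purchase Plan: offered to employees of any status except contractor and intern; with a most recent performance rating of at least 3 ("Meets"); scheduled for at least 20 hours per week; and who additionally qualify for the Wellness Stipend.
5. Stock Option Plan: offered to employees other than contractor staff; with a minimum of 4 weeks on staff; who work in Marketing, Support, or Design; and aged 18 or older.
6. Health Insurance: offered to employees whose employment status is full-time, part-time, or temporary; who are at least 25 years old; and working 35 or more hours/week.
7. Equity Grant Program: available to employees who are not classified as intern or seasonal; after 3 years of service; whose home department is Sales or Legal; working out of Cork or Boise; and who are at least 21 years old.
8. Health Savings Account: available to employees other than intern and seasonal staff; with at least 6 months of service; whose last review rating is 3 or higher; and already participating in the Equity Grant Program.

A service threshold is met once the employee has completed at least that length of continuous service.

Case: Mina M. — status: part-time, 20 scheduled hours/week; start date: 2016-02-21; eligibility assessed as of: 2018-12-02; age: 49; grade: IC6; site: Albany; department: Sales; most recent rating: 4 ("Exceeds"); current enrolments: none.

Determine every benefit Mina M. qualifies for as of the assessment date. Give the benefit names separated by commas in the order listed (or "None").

Wellness Stipend, Stock Purchase Plan

Service from 2016-02-21 to 2018-12-02: 1015 days.
Mental Health Benefit — status part-time ✓; service 1015 days ≥ 2 months (≈60 days) ✓; 20 hrs/wk < 25 ✗ → not eligible.
Bereavement Leave — status part-time ✓ (not excluded); service 1015 days ≥ 2 years (≈730 days) ✓; 20 hrs/wk < 30 ✗ → not eligible.
Wellness Stipend — status part-time ✓; service 1015 days ≥ 9 months (≈270 days) ✓; age 49 ≥ 18 ✓; grade IC6 ≥ IC5 ✓; 20 hrs/wk ≥ 20 ✓ → eligible.
Stock Purchase Plan — status part-time ✓ (not excluded); rating 4 ≥ 3 ✓; 20 hrs/wk ≥ 20 ✓; eligible for Wellness Stipend ✓ → eligible.
Stock Option Plan — status part-time ✓ (not excluded); service 1015 days ≥ 4 weeks (≈28 days) ✓; dept Sales ✗ → not eligible.
Health Insurance — status part-time ✓; age 49 ≥ 25 ✓; 20 hrs/wk < 35 ✗ → not eligible.
Equity Grant Program — status part-time ✓ (not excluded); service 1015 days < 3 years (≈1095 days) ✗ → not eligible.
Health Savings Account — status part-time ✓ (not excluded); service 1015 days ≥ 6 months (≈180 days) ✓; rating 4 ≥ 3 ✓; not enrolled in Equity Grant Program ✗ → not eligible.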